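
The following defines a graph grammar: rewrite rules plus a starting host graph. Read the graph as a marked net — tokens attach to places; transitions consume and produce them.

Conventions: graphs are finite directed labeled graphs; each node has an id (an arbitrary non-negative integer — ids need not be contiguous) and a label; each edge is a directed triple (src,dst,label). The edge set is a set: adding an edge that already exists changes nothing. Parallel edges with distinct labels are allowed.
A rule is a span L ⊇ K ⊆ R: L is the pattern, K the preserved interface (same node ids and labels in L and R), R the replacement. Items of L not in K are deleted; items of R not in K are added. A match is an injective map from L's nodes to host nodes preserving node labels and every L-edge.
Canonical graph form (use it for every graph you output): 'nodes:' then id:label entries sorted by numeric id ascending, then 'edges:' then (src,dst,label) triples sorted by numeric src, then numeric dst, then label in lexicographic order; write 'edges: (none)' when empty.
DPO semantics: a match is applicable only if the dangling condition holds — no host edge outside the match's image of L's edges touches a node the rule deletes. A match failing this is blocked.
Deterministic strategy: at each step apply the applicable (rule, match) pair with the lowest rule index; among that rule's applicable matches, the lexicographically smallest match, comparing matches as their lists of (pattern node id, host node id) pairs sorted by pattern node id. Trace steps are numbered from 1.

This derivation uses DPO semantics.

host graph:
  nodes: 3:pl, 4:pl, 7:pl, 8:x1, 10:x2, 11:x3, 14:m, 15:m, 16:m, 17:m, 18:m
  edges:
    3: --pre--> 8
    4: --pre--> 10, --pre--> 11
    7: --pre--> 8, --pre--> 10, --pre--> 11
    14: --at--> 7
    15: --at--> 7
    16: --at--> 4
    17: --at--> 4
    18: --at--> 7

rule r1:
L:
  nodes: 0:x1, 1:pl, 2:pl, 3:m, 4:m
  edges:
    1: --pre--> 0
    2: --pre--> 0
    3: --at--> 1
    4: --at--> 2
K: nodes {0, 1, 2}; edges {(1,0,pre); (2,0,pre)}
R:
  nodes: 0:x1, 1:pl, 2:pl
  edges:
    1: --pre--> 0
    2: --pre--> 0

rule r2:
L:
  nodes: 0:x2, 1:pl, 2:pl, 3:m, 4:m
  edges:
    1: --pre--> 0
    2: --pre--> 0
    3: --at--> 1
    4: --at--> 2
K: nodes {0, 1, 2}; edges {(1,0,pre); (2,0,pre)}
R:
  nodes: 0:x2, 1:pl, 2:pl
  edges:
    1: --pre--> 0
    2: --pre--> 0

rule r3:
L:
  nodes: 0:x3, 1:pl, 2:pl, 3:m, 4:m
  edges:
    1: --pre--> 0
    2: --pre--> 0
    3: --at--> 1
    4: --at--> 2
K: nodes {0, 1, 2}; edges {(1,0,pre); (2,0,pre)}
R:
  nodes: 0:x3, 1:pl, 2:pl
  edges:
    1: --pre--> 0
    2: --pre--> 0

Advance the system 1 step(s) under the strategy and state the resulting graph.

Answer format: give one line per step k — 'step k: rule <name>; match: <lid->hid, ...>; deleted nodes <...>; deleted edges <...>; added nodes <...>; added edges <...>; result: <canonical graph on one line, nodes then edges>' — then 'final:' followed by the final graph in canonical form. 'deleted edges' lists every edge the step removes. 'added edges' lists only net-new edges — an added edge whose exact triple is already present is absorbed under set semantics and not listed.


step 1: rule r2; match: 0->10, 1->4, 2->7, 3->16, 4->14; deleted nodes 14, 16; deleted edges (14,7,at); (16,4,at); added nodes (none); added edges (none); result: nodes: 3:pl, 4:pl, 7:pl, 8:x1, 10:x2, 11:x3, 15:m, 17:m, 18:m edges: (3,8,pre); (4,10,pre); (4,11,pre); (7,8,pre); (7,10,pre); (7,11,pre); (15,7,at); (17,4,at); (18,7,at)
final:
nodes: 3:pl, 4:pl, 7:pl, 8:x1, 10:x2, 11:x3, 15:m, 17:m, 18:m
edges: (3,8,pre); (4,10,pre); (4,11,pre); (7,8,pre); (7,10,pre); (7,11,pre); (15,7,at); (17,4,at); (18,7,at)


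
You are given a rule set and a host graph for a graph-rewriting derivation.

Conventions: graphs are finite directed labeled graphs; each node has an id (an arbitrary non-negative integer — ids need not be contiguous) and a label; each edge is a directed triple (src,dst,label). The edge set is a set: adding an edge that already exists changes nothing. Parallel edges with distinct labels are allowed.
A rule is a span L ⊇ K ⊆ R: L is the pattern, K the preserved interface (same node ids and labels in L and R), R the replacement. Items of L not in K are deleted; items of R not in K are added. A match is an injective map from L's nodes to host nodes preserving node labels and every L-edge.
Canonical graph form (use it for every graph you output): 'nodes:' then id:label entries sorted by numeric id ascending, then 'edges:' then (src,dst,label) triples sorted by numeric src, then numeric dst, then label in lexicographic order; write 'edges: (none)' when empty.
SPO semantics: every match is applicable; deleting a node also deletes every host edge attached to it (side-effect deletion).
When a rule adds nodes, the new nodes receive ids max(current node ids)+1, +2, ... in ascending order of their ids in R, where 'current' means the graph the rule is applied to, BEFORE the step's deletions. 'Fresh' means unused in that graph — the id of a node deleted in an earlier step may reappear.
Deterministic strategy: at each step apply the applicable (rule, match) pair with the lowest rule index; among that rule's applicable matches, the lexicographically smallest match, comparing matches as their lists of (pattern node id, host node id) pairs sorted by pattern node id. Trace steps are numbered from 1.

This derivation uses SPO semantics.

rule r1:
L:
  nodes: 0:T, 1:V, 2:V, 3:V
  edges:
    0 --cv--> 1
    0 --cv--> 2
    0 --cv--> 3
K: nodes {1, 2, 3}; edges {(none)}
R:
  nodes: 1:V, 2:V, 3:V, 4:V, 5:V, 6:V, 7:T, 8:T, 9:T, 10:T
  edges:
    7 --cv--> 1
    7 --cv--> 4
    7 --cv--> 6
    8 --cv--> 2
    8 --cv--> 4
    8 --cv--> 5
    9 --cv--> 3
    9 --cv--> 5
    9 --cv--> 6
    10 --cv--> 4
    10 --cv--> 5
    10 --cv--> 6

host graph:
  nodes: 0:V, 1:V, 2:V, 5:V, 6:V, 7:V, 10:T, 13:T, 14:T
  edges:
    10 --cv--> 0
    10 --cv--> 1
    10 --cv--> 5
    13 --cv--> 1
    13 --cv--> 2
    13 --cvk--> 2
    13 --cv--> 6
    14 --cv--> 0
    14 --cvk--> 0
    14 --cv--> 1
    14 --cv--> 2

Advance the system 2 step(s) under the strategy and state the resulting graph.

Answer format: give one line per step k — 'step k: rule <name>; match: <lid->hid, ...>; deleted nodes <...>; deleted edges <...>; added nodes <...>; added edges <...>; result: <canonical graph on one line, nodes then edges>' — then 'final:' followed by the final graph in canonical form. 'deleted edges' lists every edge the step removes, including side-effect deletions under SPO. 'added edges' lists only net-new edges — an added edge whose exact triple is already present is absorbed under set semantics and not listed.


step 1: rule r1; match: 0->10, 1->0, 2->1, 3->5; deleted nodes 10; deleted edges (10,0,cv); (10,1,cv); (10,5,cv); added nodes 15, 16, 17, 18, 19, 20, 21; added edges (18,0,cv); (18,15,cv); (18,17,cv); (19,1,cv); (19,15,cv); (19,16,cv); (20,5,cv); (20,16,cv); (20,17,cv); (21,15,cv); (21,16,cv); (21,17,cv); result: nodes: 0:V, 1:V, 2:V, 5:V, 6:V, 7:V, 13:T, 14:T, 15:V, 16:V, 17:V, 18:T, 19:T, 20:T, 21:T edges: (13,1,cv); (13,2,cv); (13,2,cvk); (13,6,cv); (14,0,cv); (14,0,cvk); (14,1,cv); (14,2,cv); (18,0,cv); (18,15,cv); (18,17,cv); (19,1,cv); (19,15,cv); (19,16,cv); (20,5,cv); (20,16,cv); (20,17,cv); (21,15,cv); (21,16,cv); (21,17,cv)
step 2: rule r1; match: 0->13, 1->1, 2->2, 3->6; deleted nodes 13; deleted edges (13,1,cv); (13,2,cv); (13,2,cvk); (13,6,cv); added nodes 22, 23, 24, 25, 26, 27, 28; added edges (25,1,cv); (25,22,cv); (25,24,cv); (26,2,cv); (26,22,cv); (26,23,cv); (27,6,cv); (27,23,cv); (27,24,cv); (28,22,cv); (28,23,cv); (28,24,cv); result: nodes: 0:V, 1:V, 2:V, 5:V, 6:V, 7:V, 14:T, 15:V, 16:V, 17:V, 18:T, 19:T, 20:T, 21:T, 22:V, 23:V, 24:V, 25:T, 26:T, 27:T, 28:T edges: (14,0,cv); (14,0,cvk); (14,1,cv); (14,2,cv); (18,0,cv); (18,15,cv); (18,17,cv); (19,1,cv); (19,15,cv); (19,16,cv); (20,5,cv); (20,16,cv); (20,17,cv); (21,15,cv); (21,16,cv); (21,17,cv); (25,1,cv); (25,22,cv); (25,24,cv); (26,2,cv); (26,22,cv); (26,23,cv); (27,6,cv); (27,23,cv); (27,24,cv); (28,22,cv); (28,23,cv); (28,24,cv)
final:
nodes: 0:V, 1:V, 2:V, 5:V, 6:V, 7:V, 14:T, 15:V, 16:V, 17:V, 18:T, 19:T, 20:T, 21:T, 22:V, 23:V, 24:V, 25:T, 26:T, 27:T, 28:T
edges: (14,0,cv); (14,0,cvk); (14,1,cv); (14,2,cv); (18,0,cv); (18,15,cv); (18,17,cv); (19,1,cv); (19,15,cv); (19,16,cv); (20,5,cv); (20,16,cv); (20,17,cv); (21,15,cv); (21,16,cv); (21,17,cv); (25,1,cv); (25,22,cv); (25,24,cv); (26,2,cv); (26,22,cv); (26,23,cv); (27,6,cv); (27,23,cv); (27,24,cv); (28,22,cv); (28,23,cv); (28,24,cv)


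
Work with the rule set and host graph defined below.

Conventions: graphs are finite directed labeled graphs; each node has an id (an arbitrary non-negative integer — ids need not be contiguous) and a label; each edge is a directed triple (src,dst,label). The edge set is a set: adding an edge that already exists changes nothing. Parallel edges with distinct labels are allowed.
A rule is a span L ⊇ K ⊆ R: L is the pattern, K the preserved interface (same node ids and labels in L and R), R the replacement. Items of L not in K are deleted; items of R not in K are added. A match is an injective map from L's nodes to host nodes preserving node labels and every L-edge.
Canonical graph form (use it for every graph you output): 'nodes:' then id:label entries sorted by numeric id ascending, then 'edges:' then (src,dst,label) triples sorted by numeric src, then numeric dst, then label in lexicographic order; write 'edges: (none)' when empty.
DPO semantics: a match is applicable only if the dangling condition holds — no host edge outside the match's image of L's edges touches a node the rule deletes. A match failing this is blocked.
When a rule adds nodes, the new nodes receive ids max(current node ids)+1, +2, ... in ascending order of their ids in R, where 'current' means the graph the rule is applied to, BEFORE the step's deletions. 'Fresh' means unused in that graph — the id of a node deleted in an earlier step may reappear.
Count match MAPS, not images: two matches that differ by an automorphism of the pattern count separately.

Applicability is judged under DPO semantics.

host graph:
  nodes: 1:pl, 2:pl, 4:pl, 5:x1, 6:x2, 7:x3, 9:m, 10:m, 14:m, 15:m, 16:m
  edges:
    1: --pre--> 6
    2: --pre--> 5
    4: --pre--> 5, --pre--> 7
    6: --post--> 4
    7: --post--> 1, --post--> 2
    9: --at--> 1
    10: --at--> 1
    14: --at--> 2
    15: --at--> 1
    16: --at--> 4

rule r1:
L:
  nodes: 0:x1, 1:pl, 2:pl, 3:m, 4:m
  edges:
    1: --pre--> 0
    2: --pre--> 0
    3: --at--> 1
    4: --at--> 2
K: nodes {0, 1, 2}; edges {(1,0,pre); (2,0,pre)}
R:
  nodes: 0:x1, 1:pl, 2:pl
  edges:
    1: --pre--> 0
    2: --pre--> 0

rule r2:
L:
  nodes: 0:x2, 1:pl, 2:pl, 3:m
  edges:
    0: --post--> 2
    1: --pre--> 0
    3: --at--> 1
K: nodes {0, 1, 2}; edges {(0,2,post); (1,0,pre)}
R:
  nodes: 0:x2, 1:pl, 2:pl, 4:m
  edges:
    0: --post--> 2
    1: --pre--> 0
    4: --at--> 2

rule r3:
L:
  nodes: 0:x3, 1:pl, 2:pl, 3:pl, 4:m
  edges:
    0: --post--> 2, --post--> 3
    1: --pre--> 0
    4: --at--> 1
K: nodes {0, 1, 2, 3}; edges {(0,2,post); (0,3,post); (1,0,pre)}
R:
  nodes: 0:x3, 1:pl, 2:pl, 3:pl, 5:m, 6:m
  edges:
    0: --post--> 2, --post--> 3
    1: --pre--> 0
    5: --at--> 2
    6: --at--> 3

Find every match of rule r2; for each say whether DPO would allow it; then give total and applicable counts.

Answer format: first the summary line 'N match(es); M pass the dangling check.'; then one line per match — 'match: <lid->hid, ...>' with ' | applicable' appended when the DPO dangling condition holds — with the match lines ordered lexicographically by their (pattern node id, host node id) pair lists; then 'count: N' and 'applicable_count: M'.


3 match(es); 3 pass the dangling check.
match: 0->6, 1->1, 2->4, 3->9 | applicable
match: 0->6, 1->1, 2->4, 3->10 | applicable
match: 0->6, 1->1, 2->4, 3->15 | applicable
count: 3
applicable_count: 3


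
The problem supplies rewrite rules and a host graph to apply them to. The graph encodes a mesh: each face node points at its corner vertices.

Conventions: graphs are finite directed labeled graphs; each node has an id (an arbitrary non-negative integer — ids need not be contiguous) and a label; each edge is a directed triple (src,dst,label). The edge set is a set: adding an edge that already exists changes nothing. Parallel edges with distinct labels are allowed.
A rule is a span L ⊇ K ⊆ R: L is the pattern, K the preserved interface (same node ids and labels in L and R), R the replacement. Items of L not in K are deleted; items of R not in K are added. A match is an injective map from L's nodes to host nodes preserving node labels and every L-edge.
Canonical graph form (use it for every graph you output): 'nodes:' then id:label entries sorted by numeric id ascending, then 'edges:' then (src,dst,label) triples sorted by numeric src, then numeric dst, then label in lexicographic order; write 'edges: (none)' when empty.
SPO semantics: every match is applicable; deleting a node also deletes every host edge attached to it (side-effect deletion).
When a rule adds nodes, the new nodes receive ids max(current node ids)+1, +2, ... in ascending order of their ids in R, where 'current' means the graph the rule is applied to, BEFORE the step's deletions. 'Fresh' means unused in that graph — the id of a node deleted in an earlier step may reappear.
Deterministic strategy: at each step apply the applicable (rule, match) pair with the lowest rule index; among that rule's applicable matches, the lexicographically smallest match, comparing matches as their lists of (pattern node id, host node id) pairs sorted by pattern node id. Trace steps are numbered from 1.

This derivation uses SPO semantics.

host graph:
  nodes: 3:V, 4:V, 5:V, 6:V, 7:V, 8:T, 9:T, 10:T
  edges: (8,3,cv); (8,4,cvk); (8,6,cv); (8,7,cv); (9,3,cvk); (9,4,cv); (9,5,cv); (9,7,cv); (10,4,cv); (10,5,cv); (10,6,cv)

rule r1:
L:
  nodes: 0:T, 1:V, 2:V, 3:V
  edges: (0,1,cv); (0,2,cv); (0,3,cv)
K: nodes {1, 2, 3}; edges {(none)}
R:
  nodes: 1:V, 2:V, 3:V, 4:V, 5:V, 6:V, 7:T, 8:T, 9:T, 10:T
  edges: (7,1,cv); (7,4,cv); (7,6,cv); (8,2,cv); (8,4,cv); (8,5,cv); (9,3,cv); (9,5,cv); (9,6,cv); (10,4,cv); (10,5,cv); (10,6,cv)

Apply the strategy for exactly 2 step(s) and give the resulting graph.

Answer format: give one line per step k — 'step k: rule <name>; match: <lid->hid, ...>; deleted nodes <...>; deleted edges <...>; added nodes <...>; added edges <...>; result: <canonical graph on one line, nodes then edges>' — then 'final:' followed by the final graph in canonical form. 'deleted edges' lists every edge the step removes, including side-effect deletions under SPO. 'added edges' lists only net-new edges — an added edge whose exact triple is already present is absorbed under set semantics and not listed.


step 1: rule r1; match: 0->8, 1->3, 2->6, 3->7; deleted nodes 8; deleted edges (8,3,cv); (8,4,cvk); (8,6,cv); (8,7,cv); added nodes 11, 12, 13, 14, 15, 16, 17; added edges (14,3,cv); (14,11,cv); (14,13,cv); (15,6,cv); (15,11,cv); (15,12,cv); (16,7,cv); (16,12,cv); (16,13,cv); (17,11,cv); (17,12,cv); (17,13,cv); result: nodes: 3:V, 4:V, 5:V, 6:V, 7:V, 9:T, 10:T, 11:V, 12:V, 13:V, 14:T, 15:T, 16:T, 17:T edges: (9,3,cvk); (9,4,cv); (9,5,cv); (9,7,cv); (10,4,cv); (10,5,cv); (10,6,cv); (14,3,cv); (14,11,cv); (14,13,cv); (15,6,cv); (15,11,cv); (15,12,cv); (16,7,cv); (16,12,cv); (16,13,cv); (17,11,cv); (17,12,cv); (17,13,cv)
step 2: rule r1; match: 0->9, 1->4, 2->5, 3->7; deleted nodes 9; deleted edges (9,3,cvk); (9,4,cv); (9,5,cv); (9,7,cv); added nodes 18, 19, 20, 21, 22, 23, 24; added edges (21,4,cv); (21,18,cv); (21,20,cv); (22,5,cv); (22,18,cv); (22,19,cv); (23,7,cv); (23,19,cv); (23,20,cv); (24,18,cv); (24,19,cv); (24,20,cv); result: nodes: 3:V, 4:V, 5:V, 6:V, 7:V, 10:T, 11:V, 12:V, 13:V, 14:T, 15:T, 16:T, 17:T, 18:V, 19:V, 20:V, 21:T, 22:T, 23:T, 24:T edges: (10,4,cv); (10,5,cv); (10,6,cv); (14,3,cv); (14,11,cv); (14,13,cv); (15,6,cv); (15,11,cv); (15,12,cv); (16,7,cv); (16,12,cv); (16,13,cv); (17,11,cv); (17,12,cv); (17,13,cv); (21,4,cv); (21,18,cv); (21,20,cv); (22,5,cv); (22,18,cv); (22,19,cv); (23,7,cv); (23,19,cv); (23,20,cv); (24,18,cv); (24,19,cv); (24,20,cv)
final:
nodes: 3:V, 4:V, 5:V, 6:V, 7:V, 10:T, 11:V, 12:V, 13:V, 14:T, 15:T, 16:T, 17:T, 18:V, 19:V, 20:V, 21:T, 22:T, 23:T, 24:T
edges: (10,4,cv); (10,5,cv); (10,6,cv); (14,3,cv); (14,11,cv); (14,13,cv); (15,6,cv); (15,11,cv); (15,12,cv); (16,7,cv); (16,12,cv); (16,13,cv); (17,11,cv); (17,12,cv); (17,13,cv); (21,4,cv); (21,18,cv); (21,20,cv); (22,5,cv); (22,18,cv); (22,19,cv); (23,7,cv); (23,19,cv); (23,20,cv); (24,18,cv); (24,19,cv); (24,20,cv)


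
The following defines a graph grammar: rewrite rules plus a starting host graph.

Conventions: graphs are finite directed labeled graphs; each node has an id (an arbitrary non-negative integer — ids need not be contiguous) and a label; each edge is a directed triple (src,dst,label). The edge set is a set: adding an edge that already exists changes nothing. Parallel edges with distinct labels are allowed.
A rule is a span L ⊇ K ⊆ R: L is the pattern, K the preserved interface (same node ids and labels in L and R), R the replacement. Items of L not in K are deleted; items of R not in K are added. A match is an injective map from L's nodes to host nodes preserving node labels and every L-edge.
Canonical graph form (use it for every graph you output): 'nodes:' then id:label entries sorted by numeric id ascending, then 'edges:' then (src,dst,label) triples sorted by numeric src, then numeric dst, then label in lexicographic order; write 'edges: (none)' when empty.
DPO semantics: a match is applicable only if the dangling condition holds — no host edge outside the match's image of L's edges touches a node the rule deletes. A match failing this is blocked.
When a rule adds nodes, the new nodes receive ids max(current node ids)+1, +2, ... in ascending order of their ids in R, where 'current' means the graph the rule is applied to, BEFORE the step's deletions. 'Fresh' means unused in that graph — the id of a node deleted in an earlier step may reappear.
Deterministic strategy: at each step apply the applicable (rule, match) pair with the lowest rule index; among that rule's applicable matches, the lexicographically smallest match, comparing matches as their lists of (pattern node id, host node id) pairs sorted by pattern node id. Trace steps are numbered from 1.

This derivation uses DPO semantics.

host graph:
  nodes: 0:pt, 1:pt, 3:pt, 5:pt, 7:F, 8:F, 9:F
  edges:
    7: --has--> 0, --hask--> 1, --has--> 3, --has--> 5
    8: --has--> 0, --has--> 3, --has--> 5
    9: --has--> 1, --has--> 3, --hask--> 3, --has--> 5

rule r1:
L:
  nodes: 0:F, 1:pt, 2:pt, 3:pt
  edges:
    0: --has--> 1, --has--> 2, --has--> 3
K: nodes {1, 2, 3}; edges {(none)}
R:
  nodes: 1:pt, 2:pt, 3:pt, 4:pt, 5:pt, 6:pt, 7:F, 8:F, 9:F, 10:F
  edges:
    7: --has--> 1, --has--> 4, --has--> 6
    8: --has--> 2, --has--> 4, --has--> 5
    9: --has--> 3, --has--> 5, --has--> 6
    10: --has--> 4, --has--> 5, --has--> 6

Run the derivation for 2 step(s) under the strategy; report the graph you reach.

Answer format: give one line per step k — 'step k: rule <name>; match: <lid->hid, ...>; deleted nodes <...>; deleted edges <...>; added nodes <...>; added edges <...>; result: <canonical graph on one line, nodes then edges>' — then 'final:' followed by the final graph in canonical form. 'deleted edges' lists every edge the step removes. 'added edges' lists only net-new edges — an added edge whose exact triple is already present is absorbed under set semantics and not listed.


step 1: rule r1; match: 0->8, 1->0, 2->3, 3->5; deleted nodes 8; deleted edges (8,0,has); (8,3,has); (8,5,has); added nodes 10, 11, 12, 13, 14, 15, 16; added edges (13,0,has); (13,10,has); (13,12,has); (14,3,has); (14,10,has); (14,11,has); (15,5,has); (15,11,has); (15,12,has); (16,10,has); (16,11,has); (16,12,has); result: nodes: 0:pt, 1:pt, 3:pt, 5:pt, 7:F, 9:F, 10:pt, 11:pt, 12:pt, 13:F, 14:F, 15:F, 16:F edges: (7,0,has); (7,1,hask); (7,3,has); (7,5,has); (9,1,has); (9,3,has); (9,3,hask); (9,5,has); (13,0,has); (13,10,has); (13,12,has); (14,3,has); (14,10,has); (14,11,has); (15,5,has); (15,11,has); (15,12,has); (16,10,has); (16,11,has); (16,12,has)
step 2: rule r1; match: 0->13, 1->0, 2->10, 3->12; deleted nodes 13; deleted edges (13,0,has); (13,10,has); (13,12,has); added nodes 17, 18, 19, 20, 21, 22, 23; added edges (20,0,has); (20,17,has); (20,19,has); (21,10,has); (21,17,has); (21,18,has); (22,12,has); (22,18,has); (22,19,has); (23,17,has); (23,18,has); (23,19,has); result: nodes: 0:pt, 1:pt, 3:pt, 5:pt, 7:F, 9:F, 10:pt, 11:pt, 12:pt, 14:F, 15:F, 16:F, 17:pt, 18:pt, 19:pt, 20:F, 21:F, 22:F, 23:F edges: (7,0,has); (7,1,hask); (7,3,has); (7,5,has); (9,1,has); (9,3,has); (9,3,hask); (9,5,has); (14,3,has); (14,10,has); (14,11,has); (15,5,has); (15,11,has); (15,12,has); (16,10,has); (16,11,has); (16,12,has); (20,0,has); (20,17,has); (20,19,has); (21,10,has); (21,17,has); (21,18,has); (22,12,has); (22,18,has); (22,19,has); (23,17,has); (23,18,has); (23,19,has)
final:
nodes: 0:pt, 1:pt, 3:pt, 5:pt, 7:F, 9:F, 10:pt, 11:pt, 12:pt, 14:F, 15:F, 16:F, 17:pt, 18:pt, 19:pt, 20:F, 21:F, 22:F, 23:F
edges: (7,0,has); (7,1,hask); (7,3,has); (7,5,has); (9,1,has); (9,3,has); (9,3,hask); (9,5,has); (14,3,has); (14,10,has); (14,11,has); (15,5,has); (15,11,has); (15,12,has); (16,10,has); (16,11,has); (16,12,has); (20,0,has); (20,17,has); (20,19,has); (21,10,has); (21,17,has); (21,18,has); (22,12,has); (22,18,has); (22,19,has); (23,17,has); (23,18,has); (23,19,has)


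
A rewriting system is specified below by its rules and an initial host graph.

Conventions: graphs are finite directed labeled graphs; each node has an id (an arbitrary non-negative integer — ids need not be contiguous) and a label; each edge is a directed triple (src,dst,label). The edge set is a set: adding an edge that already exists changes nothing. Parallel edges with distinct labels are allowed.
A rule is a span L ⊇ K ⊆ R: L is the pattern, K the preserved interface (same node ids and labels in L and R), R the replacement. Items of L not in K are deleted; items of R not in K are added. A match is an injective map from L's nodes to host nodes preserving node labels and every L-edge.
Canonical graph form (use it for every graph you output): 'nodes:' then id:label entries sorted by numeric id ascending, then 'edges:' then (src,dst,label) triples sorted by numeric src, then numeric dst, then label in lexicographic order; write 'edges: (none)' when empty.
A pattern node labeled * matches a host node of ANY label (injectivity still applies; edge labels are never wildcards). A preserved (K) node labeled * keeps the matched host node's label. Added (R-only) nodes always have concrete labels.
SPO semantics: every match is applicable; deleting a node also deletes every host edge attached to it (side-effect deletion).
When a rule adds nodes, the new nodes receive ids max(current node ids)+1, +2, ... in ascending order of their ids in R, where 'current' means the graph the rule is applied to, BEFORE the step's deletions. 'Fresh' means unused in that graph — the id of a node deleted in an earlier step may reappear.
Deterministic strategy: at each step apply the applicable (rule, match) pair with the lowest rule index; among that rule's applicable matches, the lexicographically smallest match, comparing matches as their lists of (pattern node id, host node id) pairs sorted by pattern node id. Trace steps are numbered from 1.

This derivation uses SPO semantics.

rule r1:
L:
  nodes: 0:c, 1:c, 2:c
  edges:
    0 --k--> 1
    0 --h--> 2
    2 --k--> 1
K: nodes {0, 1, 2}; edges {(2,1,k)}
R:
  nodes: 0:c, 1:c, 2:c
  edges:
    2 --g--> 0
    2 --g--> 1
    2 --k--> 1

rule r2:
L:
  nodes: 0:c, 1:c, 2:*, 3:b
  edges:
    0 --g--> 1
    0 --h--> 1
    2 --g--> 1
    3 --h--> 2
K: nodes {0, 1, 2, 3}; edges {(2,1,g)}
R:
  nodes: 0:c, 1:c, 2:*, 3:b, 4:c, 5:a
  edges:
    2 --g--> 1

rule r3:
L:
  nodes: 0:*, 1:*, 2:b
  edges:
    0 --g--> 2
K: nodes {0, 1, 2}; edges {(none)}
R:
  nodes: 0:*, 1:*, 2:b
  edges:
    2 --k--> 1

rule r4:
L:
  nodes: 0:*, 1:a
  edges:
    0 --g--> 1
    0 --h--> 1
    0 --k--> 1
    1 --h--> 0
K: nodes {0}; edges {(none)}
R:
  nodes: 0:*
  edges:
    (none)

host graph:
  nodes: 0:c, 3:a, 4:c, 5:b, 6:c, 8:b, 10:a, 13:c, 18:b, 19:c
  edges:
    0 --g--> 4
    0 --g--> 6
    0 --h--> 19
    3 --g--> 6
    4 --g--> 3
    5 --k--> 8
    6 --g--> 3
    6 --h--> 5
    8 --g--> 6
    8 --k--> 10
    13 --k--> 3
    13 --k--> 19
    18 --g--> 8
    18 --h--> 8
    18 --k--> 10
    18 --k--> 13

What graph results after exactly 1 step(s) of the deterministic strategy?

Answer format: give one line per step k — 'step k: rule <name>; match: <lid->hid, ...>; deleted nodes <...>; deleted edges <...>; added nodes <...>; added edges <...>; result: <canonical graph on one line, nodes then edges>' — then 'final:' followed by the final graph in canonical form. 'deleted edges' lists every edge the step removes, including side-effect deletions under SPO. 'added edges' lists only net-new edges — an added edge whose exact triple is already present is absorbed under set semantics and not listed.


step 1: rule r3; match: 0->18, 1->0, 2->8; deleted nodes (none); deleted edges (18,8,g); added nodes (none); added edges (8,0,k); result: nodes: 0:c, 3:a, 4:c, 5:b, 6:c, 8:b, 10:a, 13:c, 18:b, 19:c edges: (0,4,g); (0,6,g); (0,19,h); (3,6,g); (4,3,g); (5,8,k); (6,3,g); (6,5,h); (8,0,k); (8,6,g); (8,10,k); (13,3,k); (13,19,k); (18,8,h); (18,10,k); (18,13,k)
final:
nodes: 0:c, 3:a, 4:c, 5:b, 6:c, 8:b, 10:a, 13:c, 18:b, 19:c
edges: (0,4,g); (0,6,g); (0,19,h); (3,6,g); (4,3,g); (5,8,k); (6,3,g); (6,5,h); (8,0,k); (8,6,g); (8,10,k); (13,3,k); (13,19,k); (18,8,h); (18,10,k); (18,13,k)


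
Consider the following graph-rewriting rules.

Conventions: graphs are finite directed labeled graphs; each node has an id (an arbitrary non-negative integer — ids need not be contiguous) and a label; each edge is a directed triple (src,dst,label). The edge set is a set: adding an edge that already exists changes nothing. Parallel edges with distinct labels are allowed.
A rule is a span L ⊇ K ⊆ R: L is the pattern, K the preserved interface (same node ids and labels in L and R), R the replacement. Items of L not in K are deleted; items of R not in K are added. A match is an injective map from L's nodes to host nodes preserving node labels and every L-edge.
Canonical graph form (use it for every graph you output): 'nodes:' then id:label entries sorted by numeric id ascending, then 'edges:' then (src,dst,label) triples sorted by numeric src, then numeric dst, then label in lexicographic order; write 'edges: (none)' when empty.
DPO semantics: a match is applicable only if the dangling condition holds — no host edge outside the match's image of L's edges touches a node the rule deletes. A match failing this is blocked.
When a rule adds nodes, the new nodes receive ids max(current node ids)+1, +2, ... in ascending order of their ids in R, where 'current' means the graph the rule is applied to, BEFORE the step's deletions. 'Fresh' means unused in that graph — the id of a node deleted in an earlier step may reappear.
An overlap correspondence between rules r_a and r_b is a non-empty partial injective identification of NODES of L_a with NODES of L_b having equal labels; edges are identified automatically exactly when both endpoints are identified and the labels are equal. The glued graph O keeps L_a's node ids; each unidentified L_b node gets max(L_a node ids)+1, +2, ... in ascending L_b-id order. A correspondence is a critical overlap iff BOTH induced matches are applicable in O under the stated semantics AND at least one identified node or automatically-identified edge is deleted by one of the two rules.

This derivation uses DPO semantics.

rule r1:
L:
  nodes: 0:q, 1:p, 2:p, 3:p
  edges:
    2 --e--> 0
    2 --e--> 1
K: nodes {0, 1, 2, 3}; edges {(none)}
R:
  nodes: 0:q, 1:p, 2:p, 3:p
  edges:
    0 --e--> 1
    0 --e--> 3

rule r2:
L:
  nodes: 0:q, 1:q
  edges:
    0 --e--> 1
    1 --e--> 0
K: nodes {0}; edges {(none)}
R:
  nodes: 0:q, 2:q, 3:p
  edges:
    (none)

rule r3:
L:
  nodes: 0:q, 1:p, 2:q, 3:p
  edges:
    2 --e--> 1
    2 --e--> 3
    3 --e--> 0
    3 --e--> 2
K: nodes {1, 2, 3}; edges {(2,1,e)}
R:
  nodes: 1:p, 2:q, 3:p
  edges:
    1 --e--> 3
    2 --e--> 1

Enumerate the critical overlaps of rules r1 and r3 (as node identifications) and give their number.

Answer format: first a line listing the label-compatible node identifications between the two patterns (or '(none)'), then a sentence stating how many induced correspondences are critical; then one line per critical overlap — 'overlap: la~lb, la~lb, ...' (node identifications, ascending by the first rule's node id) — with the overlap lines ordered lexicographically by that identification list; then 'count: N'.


label-compatible node identifications between L(r1) and L(r3): 0~0, 0~2, 1~1, 1~3, 2~1, 2~3, 3~1, 3~3
6 of the induced correspondences are critical overlaps of r1 and r3.
overlap: 0~0, 1~1, 2~3
overlap: 0~0, 2~3
overlap: 0~0, 2~3, 3~1
overlap: 0~2, 1~1, 2~3
overlap: 0~2, 2~3
overlap: 0~2, 2~3, 3~1
count: 6


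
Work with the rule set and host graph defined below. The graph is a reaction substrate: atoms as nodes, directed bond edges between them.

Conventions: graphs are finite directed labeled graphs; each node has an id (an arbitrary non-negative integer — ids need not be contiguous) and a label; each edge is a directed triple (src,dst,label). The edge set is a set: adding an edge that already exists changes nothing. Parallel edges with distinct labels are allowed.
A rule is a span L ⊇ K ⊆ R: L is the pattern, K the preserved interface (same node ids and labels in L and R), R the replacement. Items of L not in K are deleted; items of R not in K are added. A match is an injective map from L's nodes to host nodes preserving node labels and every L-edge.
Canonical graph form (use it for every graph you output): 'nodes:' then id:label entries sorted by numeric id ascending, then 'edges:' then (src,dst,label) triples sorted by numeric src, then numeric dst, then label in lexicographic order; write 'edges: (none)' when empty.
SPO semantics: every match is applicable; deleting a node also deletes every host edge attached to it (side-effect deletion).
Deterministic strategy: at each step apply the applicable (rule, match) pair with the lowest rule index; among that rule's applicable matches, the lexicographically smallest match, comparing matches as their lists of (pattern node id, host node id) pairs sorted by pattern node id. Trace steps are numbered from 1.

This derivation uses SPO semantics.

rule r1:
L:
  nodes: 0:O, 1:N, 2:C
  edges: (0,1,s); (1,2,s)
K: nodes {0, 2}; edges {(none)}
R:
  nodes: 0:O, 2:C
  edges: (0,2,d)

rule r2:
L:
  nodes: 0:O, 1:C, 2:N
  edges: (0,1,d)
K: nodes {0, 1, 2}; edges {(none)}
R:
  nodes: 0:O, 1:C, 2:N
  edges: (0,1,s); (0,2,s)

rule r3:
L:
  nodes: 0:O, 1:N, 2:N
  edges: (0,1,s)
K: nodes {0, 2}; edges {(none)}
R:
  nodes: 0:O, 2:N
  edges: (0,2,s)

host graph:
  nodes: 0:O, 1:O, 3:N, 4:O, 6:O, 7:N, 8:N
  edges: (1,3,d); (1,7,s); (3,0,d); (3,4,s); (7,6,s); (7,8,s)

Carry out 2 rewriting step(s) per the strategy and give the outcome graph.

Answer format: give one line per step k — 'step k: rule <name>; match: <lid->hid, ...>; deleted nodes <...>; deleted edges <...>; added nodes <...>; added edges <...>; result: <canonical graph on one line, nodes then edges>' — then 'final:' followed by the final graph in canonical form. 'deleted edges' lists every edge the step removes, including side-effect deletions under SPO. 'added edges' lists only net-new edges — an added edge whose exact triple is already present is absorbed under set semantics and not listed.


step 1: rule r3; match: 0->1, 1->7, 2->3; deleted nodes 7; deleted edges (1,7,s); (7,6,s); (7,8,s); added nodes (none); added edges (1,3,s); result: nodes: 0:O, 1:O, 3:N, 4:O, 6:O, 8:N edges: (1,3,d); (1,3,s); (3,0,d); (3,4,s)
step 2: rule r3; match: 0->1, 1->3, 2->8; deleted nodes 3; deleted edges (1,3,d); (1,3,s); (3,0,d); (3,4,s); added nodes (none); added edges (1,8,s); result: nodes: 0:O, 1:O, 4:O, 6:O, 8:N edges: (1,8,s)
final:
nodes: 0:O, 1:O, 4:O, 6:O, 8:N
edges: (1,8,s)


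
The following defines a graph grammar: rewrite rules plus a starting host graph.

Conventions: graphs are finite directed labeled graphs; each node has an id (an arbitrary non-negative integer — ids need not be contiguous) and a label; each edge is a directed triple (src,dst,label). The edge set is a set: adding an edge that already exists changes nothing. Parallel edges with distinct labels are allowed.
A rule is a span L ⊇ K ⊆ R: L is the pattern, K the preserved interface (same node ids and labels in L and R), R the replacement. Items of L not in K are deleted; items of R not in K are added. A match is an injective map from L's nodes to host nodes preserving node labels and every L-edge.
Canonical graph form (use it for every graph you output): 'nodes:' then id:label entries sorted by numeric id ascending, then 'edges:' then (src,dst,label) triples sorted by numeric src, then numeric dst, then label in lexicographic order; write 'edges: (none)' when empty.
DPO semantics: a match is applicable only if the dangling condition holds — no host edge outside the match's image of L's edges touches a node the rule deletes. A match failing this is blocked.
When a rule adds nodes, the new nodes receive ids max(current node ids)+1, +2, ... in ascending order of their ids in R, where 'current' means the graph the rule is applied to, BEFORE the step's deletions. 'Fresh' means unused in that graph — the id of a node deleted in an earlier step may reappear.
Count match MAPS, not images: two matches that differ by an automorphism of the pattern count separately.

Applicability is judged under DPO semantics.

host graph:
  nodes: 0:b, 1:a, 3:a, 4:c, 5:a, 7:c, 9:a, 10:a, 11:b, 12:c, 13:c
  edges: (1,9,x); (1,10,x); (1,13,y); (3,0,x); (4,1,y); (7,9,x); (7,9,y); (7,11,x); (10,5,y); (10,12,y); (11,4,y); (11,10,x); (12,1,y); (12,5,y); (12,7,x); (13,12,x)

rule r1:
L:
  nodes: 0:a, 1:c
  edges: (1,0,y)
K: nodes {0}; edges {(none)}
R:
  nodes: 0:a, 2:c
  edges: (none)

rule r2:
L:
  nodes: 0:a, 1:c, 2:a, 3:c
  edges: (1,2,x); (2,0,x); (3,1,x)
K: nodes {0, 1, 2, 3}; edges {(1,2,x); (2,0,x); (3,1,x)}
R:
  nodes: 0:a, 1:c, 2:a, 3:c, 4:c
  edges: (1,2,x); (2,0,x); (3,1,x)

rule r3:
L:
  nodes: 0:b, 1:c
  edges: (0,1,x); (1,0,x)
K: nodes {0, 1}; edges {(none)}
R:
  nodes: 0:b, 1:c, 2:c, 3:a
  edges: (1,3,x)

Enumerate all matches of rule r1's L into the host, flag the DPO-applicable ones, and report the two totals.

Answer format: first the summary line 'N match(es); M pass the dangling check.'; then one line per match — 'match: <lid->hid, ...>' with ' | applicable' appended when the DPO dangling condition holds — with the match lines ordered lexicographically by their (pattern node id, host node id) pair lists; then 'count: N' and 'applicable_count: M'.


4 match(es); 0 pass the dangling check.
match: 0->1, 1->4
match: 0->1, 1->12
match: 0->5, 1->12
match: 0->9, 1->7
count: 4
applicable_count: 0


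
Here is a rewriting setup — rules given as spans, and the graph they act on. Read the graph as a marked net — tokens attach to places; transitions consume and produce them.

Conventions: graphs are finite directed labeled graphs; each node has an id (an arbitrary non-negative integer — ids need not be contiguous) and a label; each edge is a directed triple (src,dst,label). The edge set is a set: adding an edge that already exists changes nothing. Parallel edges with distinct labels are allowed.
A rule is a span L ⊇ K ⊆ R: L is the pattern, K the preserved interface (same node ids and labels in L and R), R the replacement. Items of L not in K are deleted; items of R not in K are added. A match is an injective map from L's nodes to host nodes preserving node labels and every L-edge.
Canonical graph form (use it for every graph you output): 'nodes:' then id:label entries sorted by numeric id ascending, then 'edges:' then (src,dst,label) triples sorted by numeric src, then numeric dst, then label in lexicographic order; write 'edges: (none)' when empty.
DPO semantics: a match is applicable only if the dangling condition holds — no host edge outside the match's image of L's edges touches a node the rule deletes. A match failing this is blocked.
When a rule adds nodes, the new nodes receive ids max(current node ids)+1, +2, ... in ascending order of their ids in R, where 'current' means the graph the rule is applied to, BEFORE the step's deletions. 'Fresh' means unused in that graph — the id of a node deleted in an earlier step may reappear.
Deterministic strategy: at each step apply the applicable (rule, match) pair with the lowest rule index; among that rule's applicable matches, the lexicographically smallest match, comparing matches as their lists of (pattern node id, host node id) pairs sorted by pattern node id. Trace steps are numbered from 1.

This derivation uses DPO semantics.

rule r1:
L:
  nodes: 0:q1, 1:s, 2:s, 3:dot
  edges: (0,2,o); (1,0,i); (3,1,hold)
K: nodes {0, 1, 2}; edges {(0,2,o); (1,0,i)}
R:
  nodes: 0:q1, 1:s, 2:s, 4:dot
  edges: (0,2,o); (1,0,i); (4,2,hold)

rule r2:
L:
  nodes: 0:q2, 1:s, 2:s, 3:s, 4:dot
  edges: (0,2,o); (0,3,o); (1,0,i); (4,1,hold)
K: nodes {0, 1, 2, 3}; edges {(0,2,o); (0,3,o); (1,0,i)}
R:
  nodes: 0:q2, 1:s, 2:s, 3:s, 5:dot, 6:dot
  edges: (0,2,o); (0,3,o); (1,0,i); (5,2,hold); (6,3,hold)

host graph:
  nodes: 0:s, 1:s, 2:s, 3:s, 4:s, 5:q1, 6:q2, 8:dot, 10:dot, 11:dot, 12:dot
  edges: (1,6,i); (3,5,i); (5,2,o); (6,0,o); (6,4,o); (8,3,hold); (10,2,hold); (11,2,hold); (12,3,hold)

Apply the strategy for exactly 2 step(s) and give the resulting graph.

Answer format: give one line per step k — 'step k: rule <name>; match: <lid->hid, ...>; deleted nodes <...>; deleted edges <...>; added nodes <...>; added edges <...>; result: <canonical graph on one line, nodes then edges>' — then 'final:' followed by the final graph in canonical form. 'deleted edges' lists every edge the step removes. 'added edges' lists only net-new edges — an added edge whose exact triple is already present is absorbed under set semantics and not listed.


step 1: rule r1; match: 0->5, 1->3, 2->2, 3->8; deleted nodes 8; deleted edges (8,3,hold); added nodes 13; added edges (13,2,hold); result: nodes: 0:s, 1:s, 2:s, 3:s, 4:s, 5:q1, 6:q2, 10:dot, 11:dot, 12:dot, 13:dot edges: (1,6,i); (3,5,i); (5,2,o); (6,0,o); (6,4,o); (10,2,hold); (11,2,hold); (12,3,hold); (13,2,hold)
step 2: rule r1; match: 0->5, 1->3, 2->2, 3->12; deleted nodes 12; deleted edges (12,3,hold); added nodes 14; added edges (14,2,hold); result: nodes: 0:s, 1:s, 2:s, 3:s, 4:s, 5:q1, 6:q2, 10:dot, 11:dot, 13:dot, 14:dot edges: (1,6,i); (3,5,i); (5,2,o); (6,0,o); (6,4,o); (10,2,hold); (11,2,hold); (13,2,hold); (14,2,hold)
final:
nodes: 0:s, 1:s, 2:s, 3:s, 4:s, 5:q1, 6:q2, 10:dot, 11:dot, 13:dot, 14:dot
edges: (1,6,i); (3,5,i); (5,2,o); (6,0,o); (6,4,o); (10,2,hold); (11,2,hold); (13,2,hold); (14,2,hold)


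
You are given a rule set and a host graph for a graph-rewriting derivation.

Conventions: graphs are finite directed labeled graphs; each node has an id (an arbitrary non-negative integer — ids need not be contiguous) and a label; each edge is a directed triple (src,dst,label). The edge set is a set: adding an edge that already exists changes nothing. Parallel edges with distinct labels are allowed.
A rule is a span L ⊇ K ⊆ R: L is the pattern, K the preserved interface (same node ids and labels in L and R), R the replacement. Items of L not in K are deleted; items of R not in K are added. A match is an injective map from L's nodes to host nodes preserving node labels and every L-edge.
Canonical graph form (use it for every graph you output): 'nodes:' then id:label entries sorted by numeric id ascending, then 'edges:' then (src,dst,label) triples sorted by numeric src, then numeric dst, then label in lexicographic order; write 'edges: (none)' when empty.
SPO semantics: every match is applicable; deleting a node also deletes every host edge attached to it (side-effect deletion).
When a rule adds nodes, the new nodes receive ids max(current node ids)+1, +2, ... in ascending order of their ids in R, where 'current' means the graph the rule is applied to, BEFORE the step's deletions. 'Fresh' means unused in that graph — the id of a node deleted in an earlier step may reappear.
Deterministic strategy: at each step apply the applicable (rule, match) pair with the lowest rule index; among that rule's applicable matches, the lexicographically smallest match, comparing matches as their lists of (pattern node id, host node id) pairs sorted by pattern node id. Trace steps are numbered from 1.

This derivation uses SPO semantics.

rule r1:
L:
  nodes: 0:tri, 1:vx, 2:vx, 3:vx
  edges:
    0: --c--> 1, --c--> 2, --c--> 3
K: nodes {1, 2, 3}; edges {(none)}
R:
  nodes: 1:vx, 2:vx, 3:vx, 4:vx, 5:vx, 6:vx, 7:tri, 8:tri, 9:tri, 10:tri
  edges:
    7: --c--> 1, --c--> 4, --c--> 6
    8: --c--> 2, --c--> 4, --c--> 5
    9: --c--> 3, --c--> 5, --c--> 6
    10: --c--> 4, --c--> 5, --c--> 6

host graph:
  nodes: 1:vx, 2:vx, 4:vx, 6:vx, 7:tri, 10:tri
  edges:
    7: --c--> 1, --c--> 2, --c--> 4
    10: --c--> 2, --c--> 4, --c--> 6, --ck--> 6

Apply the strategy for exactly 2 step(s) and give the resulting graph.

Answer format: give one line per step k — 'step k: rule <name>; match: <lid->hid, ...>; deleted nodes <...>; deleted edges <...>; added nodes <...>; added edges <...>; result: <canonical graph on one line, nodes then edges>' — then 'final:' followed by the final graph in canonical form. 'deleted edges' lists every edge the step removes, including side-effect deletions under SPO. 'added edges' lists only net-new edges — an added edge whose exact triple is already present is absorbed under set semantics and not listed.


step 1: rule r1; match: 0->7, 1->1, 2->2, 3->4; deleted nodes 7; deleted edges (7,1,c); (7,2,c); (7,4,c); added nodes 11, 12, 13, 14, 15, 16, 17; added edges (14,1,c); (14,11,c); (14,13,c); (15,2,c); (15,11,c); (15,12,c); (16,4,c); (16,12,c); (16,13,c); (17,11,c); (17,12,c); (17,13,c); result: nodes: 1:vx, 2:vx, 4:vx, 6:vx, 10:tri, 11:vx, 12:vx, 13:vx, 14:tri, 15:tri, 16:tri, 17:tri edges: (10,2,c); (10,4,c); (10,6,c); (10,6,ck); (14,1,c); (14,11,c); (14,13,c); (15,2,c); (15,11,c); (15,12,c); (16,4,c); (16,12,c); (16,13,c); (17,11,c); (17,12,c); (17,13,c)
step 2: rule r1; match: 0->10, 1->2, 2->4, 3->6; deleted nodes 10; deleted edges (10,2,c); (10,4,c); (10,6,c); (10,6,ck); added nodes 18, 19, 20, 21, 22, 23, 24; added edges (21,2,c); (21,18,c); (21,20,c); (22,4,c); (22,18,c); (22,19,c); (23,6,c); (23,19,c); (23,20,c); (24,18,c); (24,19,c); (24,20,c); result: nodes: 1:vx, 2:vx, 4:vx, 6:vx, 11:vx, 12:vx, 13:vx, 14:tri, 15:tri, 16:tri, 17:tri, 18:vx, 19:vx, 20:vx, 21:tri, 22:tri, 23:tri, 24:tri edges: (14,1,c); (14,11,c); (14,13,c); (15,2,c); (15,11,c); (15,12,c); (16,4,c); (16,12,c); (16,13,c); (17,11,c); (17,12,c); (17,13,c); (21,2,c); (21,18,c); (21,20,c); (22,4,c); (22,18,c); (22,19,c); (23,6,c); (23,19,c); (23,20,c); (24,18,c); (24,19,c); (24,20,c)
final:
nodes: 1:vx, 2:vx, 4:vx, 6:vx, 11:vx, 12:vx, 13:vx, 14:tri, 15:tri, 16:tri, 17:tri, 18:vx, 19:vx, 20:vx, 21:tri, 22:tri, 23:tri, 24:tri
edges: (14,1,c); (14,11,c); (14,13,c); (15,2,c); (15,11,c); (15,12,c); (16,4,c); (16,12,c); (16,13,c); (17,11,c); (17,12,c); (17,13,c); (21,2,c); (21,18,c); (21,20,c); (22,4,c); (22,18,c); (22,19,c); (23,6,c); (23,19,c); (23,20,c); (24,18,c); (24,19,c); (24,20,c)
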